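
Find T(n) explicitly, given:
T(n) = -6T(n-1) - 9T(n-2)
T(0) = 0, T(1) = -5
Characteristic equation: x² + 6x + 9 = 0, which is (x - (-3))².
Repeated root r = -3.
General solution: T(n) = (A + Bn)·(-3)^n.
From T(0) = 0: A = 0.
From T(1) = -5: (A + B)·(-3) = -5 ⇒ B = \frac{5}{3}.
So T(n) = \left(\frac{5 n}{3}\right) \cdot (-3)^n.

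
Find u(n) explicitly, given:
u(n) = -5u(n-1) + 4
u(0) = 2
First-order linear non-homogeneous.
Homogeneous solution: u_h(n) = A·(-5)^n.
Try constant particular solution u_p = K: K = -5K + 4 ⇒ K = \frac{2}{3}.
General: u(n) = A·(-5)^n + \frac{2}{3}.
Apply u(0) = 2: A + \frac{2}{3} = 2 ⇒ A = \frac{4}{3}.
So u(n) = \frac{4 \left(-5\right)^{n}}{3} + \frac{2}{3}.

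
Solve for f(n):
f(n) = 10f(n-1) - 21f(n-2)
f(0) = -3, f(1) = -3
Characteristic equation: x² - 10x + 21 = 0, which factors as (x - (7))(x - (3)) = 0.
Roots r₁ = 7, r₂ = 3 (distinct).
General solution: f(n) = A·(7)^n + B·(3)^n.
From f(0) = -3: A + B = -3.
From f(1) = -3: 7A + 3B = -3.
Solving: A = \frac{3}{2}, B = - \frac{9}{2}.
So f(n) = - \frac{9 \cdot 3^{n}}{2} + \frac{3 \cdot 7^{n}}{2}.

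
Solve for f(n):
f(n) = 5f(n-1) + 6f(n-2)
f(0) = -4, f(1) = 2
Characteristic equation: x² - 5x - 6 = 0, which factors as (x - (6))(x - (-1)) = 0.
Roots r₁ = 6, r₂ = -1 (distinct).
General solution: f(n) = A·(6)^n + B·(-1)^n.
From f(0) = -4: A + B = -4.
From f(1) = 2: 6A - B = 2.
Solving: A = - \frac{2}{7}, B = - \frac{26}{7}.
So f(n) = - \frac{26 \left(-1\right)^{n}}{7} - \frac{2 \cdot 6^{n}}{7}.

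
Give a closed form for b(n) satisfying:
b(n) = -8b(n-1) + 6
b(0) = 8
First-order linear non-homogeneous.
Homogeneous solution: b_h(n) = A·(-8)^n.
Try constant particular solution b_p = K: K = -8K + 6 ⇒ K = \frac{2}{3}.
General: b(n) = A·(-8)^n + \frac{2}{3}.
Apply b(0) = 8: A + \frac{2}{3} = 8 ⇒ A = \frac{22}{3}.
So b(n) = \frac{22 \left(-8\right)^{n}}{3} + \frac{2}{3}.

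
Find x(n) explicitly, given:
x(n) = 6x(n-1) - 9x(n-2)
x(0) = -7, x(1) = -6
Characteristic equation: x² - 6x + 9 = 0, which is (x - (3))².
Repeated root r = 3.
General solution: x(n) = (A + Bn)·(3)^n.
From x(0) = -7: A = -7.
From x(1) = -6: (A + B)·(3) = -6 ⇒ B = 5.
So x(n) = \left(5 n - 7\right) \cdot (3)^n.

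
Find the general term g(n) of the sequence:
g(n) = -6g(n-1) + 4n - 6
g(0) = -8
First-order linear with linear forcing.
Homogeneous solution: g_h(n) = A·(-6)^n.
Try particular g_p(n) = pn + q. Substituting:
  pn + q = -6(p(n-1) + q) + 4n - 6.
Matching the n-coefficient: p = -6p + 4 ⇒ p = \frac{4}{7}.
Matching constants: q = 6p - 6q - 6 ⇒ q = - \frac{18}{49}.
General: g(n) = A·(-6)^n + \frac{4 n}{7} - \frac{18}{49}.
Apply g(0) = -8: A - \frac{18}{49} = -8 ⇒ A = - \frac{374}{49}.
So g(n) = - \frac{374 \left(-6\right)^{n}}{49} + \frac{4 n}{7} - \frac{18}{49}.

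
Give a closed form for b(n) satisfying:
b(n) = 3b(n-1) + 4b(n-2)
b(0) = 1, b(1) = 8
Characteristic equation: x² - 3x - 4 = 0, which factors as (x - (-1))(x - (4)) = 0.
Roots r₁ = -1, r₂ = 4 (distinct).
General solution: b(n) = A·(-1)^n + B·(4)^n.
From b(0) = 1: A + B = 1.
From b(1) = 8: -A + 4B = 8.
Solving: A = - \frac{4}{5}, B = \frac{9}{5}.
So b(n) = - \frac{4 \left(-1\right)^{n}}{5} + \frac{9 \cdot 4^{n}}{5}.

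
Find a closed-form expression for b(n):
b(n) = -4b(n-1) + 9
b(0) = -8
First-order linear non-homogeneous.
Homogeneous solution: b_h(n) = A·(-4)^n.
Try constant particular solution b_p = K: K = -4K + 9 ⇒ K = \frac{9}{5}.
General: b(n) = A·(-4)^n + \frac{9}{5}.
Apply b(0) = -8: A + \frac{9}{5} = -8 ⇒ A = - \frac{49}{5}.
So b(n) = \frac{9}{5} - \frac{49 \left(-4\right)^{n}}{5}.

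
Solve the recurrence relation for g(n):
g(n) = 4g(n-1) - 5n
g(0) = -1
First-order linear with linear forcing.
Homogeneous solution: g_h(n) = A·(4)^n.
Try particular g_p(n) = pn + q. Substituting:
  pn + q = 4(p(n-1) + q) - 5n.
Matching the n-coefficient: p = 4p - 5 ⇒ p = \frac{5}{3}.
Matching constants: q = -4p + 4q ⇒ q = \frac{20}{9}.
General: g(n) = A·(4)^n + \frac{5 n}{3} + \frac{20}{9}.
Apply g(0) = -1: A + \frac{20}{9} = -1 ⇒ A = - \frac{29}{9}.
So g(n) = - \frac{29 \cdot 4^{n}}{9} + \frac{5 n}{3} + \frac{20}{9}.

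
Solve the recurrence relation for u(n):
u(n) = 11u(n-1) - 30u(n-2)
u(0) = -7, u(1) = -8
Characteristic equation: x² - 11x + 30 = 0, which factors as (x - (6))(x - (5)) = 0.
Roots r₁ = 6, r₂ = 5 (distinct).
General solution: u(n) = A·(6)^n + B·(5)^n.
From u(0) = -7: A + B = -7.
From u(1) = -8: 6A + 5B = -8.
Solving: A = 27, B = -34.
So u(n) = - 34 \cdot 5^{n} + 27 \cdot 6^{n}.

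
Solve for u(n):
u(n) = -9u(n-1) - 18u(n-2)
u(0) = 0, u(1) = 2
Characteristic equation: x² + 9x + 18 = 0, which factors as (x - (-6))(x - (-3)) = 0.
Roots r₁ = -6, r₂ = -3 (distinct).
General solution: u(n) = A·(-6)^n + B·(-3)^n.
From u(0) = 0: A + B = 0.
From u(1) = 2: -6A - 3B = 2.
Solving: A = - \frac{2}{3}, B = \frac{2}{3}.
So u(n) = \frac{2 \left(-3\right)^{n}}{3} - \frac{2 \left(-6\right)^{n}}{3}.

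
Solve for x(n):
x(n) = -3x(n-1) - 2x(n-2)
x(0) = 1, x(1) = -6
Characteristic equation: x² + 3x + 2 = 0, which factors as (x - (-1))(x - (-2)) = 0.
Roots r₁ = -1, r₂ = -2 (distinct).
General solution: x(n) = A·(-1)^n + B·(-2)^n.
From x(0) = 1: A + B = 1.
From x(1) = -6: -A - 2B = -6.
Solving: A = -4, B = 5.
So x(n) = - 4 \left(-1\right)^{n} + 5 \left(-2\right)^{n}.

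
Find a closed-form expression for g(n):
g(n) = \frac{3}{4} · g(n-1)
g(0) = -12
Pure geometric recurrence with ratio \frac{3}{4}.
By induction g(n) = g(0) · (\frac{3}{4})^n = - 12 \left(\frac{3}{4}\right)^{n}.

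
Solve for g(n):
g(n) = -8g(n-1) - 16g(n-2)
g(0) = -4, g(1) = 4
Characteristic equation: x² + 8x + 16 = 0, which is (x - (-4))².
Repeated root r = -4.
General solution: g(n) = (A + Bn)·(-4)^n.
From g(0) = -4: A = -4.
From g(1) = 4: (A + B)·(-4) = 4 ⇒ B = 3.
So g(n) = \left(3 n - 4\right) \cdot (-4)^n.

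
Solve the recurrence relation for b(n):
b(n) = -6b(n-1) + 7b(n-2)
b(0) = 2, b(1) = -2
Characteristic equation: x² + 6x - 7 = 0, which factors as (x - (1))(x - (-7)) = 0.
Roots r₁ = 1, r₂ = -7 (distinct).
General solution: b(n) = A·(1)^n + B·(-7)^n.
From b(0) = 2: A + B = 2.
From b(1) = -2: A - 7B = -2.
Solving: A = \frac{3}{2}, B = \frac{1}{2}.
So b(n) = \frac{\left(-7\right)^{n}}{2} + \frac{3}{2}.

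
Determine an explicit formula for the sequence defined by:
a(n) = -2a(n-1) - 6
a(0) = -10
First-order linear non-homogeneous.
Homogeneous solution: a_h(n) = A·(-2)^n.
Try constant particular solution a_p = K: K = -2K - 6 ⇒ K = -2.
General: a(n) = A·(-2)^n - 2.
Apply a(0) = -10: A - 2 = -10 ⇒ A = -8.
So a(n) = - 8 \left(-2\right)^{n} - 2.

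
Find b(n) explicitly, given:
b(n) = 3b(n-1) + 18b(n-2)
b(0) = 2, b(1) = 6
Characteristic equation: x² - 3x - 18 = 0, which factors as (x - (6))(x - (-3)) = 0.
Roots r₁ = 6, r₂ = -3 (distinct).
General solution: b(n) = A·(6)^n + B·(-3)^n.
From b(0) = 2: A + B = 2.
From b(1) = 6: 6A - 3B = 6.
Solving: A = \frac{4}{3}, B = \frac{2}{3}.
So b(n) = \frac{2 \left(-3\right)^{n}}{3} + \frac{4 \cdot 6^{n}}{3}.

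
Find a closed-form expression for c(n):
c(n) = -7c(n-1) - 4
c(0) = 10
First-order linear non-homogeneous.
Homogeneous solution: c_h(n) = A·(-7)^n.
Try constant particular solution c_p = K: K = -7K - 4 ⇒ K = - \frac{1}{2}.
General: c(n) = A·(-7)^n - \frac{1}{2}.
Apply c(0) = 10: A - \frac{1}{2} = 10 ⇒ A = \frac{21}{2}.
So c(n) = \frac{21 \left(-7\right)^{n}}{2} - \frac{1}{2}.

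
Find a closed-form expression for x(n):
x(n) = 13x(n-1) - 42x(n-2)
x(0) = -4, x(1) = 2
Characteristic equation: x² - 13x + 42 = 0, which factors as (x - (6))(x - (7)) = 0.
Roots r₁ = 6, r₂ = 7 (distinct).
General solution: x(n) = A·(6)^n + B·(7)^n.
From x(0) = -4: A + B = -4.
From x(1) = 2: 6A + 7B = 2.
Solving: A = -30, B = 26.
So x(n) = - 30 \cdot 6^{n} + 26 \cdot 7^{n}.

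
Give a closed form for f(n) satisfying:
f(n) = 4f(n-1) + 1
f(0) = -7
First-order linear non-homogeneous.
Homogeneous solution: f_h(n) = A·(4)^n.
Try constant particular solution f_p = K: K = 4K + 1 ⇒ K = - \frac{1}{3}.
General: f(n) = A·(4)^n - \frac{1}{3}.
Apply f(0) = -7: A - \frac{1}{3} = -7 ⇒ A = - \frac{20}{3}.
So f(n) = - \frac{20 \cdot 4^{n}}{3} - \frac{1}{3}.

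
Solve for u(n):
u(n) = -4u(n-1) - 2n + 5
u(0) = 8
First-order linear with linear forcing.
Homogeneous solution: u_h(n) = A·(-4)^n.
Try particular u_p(n) = pn + q. Substituting:
  pn + q = -4(p(n-1) + q) - 2n + 5.
Matching the n-coefficient: p = -4p - 2 ⇒ p = - \frac{2}{5}.
Matching constants: q = 4p - 4q + 5 ⇒ q = \frac{17}{25}.
General: u(n) = A·(-4)^n - \frac{2 n}{5} + \frac{17}{25}.
Apply u(0) = 8: A + \frac{17}{25} = 8 ⇒ A = \frac{183}{25}.
So u(n) = \frac{183 \left(-4\right)^{n}}{25} - \frac{2 n}{5} + \frac{17}{25}.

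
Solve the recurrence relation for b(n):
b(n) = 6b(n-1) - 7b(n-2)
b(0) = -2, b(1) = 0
Characteristic equation: x² - 6x + 7 = 0.
Discriminant Δ = (6)² + 4·(-7) = 8.
Roots r₁,₂ = (6 ± √8)/2, so r₁ = \sqrt{2} + 3, r₂ = 3 - \sqrt{2}.
General solution: b(n) = A·r₁^n + B·r₂^n.
From the initial conditions, A + B = -2 and r₁A + r₂B = 0.
Since r₁ - r₂ = √8: A = (0 - (-2)r₂)/√8 = -1 + \frac{3 \sqrt{2}}{2}, and B = -2 - A = - \frac{3 \sqrt{2}}{2} - 1.
So b(n) = \left(-1 + \frac{3 \sqrt{2}}{2}\right)\left(\sqrt{2} + 3\right)^n + \left(- \frac{3 \sqrt{2}}{2} - 1\right)\left(3 - \sqrt{2}\right)^n.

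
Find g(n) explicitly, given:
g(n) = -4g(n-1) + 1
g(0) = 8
First-order linear non-homogeneous.
Homogeneous solution: g_h(n) = A·(-4)^n.
Try constant particular solution g_p = K: K = -4K + 1 ⇒ K = \frac{1}{5}.
General: g(n) = A·(-4)^n + \frac{1}{5}.
Apply g(0) = 8: A + \frac{1}{5} = 8 ⇒ A = \frac{39}{5}.
So g(n) = \frac{39 \left(-4\right)^{n}}{5} + \frac{1}{5}.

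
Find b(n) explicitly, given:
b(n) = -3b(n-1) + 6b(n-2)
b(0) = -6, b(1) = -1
Characteristic equation: x² + 3x - 6 = 0.
Discriminant Δ = (-3)² + 4·(6) = 33.
Roots r₁,₂ = (-3 ± √33)/2, so r₁ = - \frac{3}{2} + \frac{\sqrt{33}}{2}, r₂ = - \frac{\sqrt{33}}{2} - \frac{3}{2}.
General solution: b(n) = A·r₁^n + B·r₂^n.
From the initial conditions, A + B = -6 and r₁A + r₂B = -1.
Since r₁ - r₂ = √33: A = (-1 - (-6)r₂)/√33 = -3 - \frac{10 \sqrt{33}}{33}, and B = -6 - A = -3 + \frac{10 \sqrt{33}}{33}.
So b(n) = \left(-3 - \frac{10 \sqrt{33}}{33}\right)\left(- \frac{3}{2} + \frac{\sqrt{33}}{2}\right)^n + \left(-3 + \frac{10 \sqrt{33}}{33}\right)\left(- \frac{\sqrt{33}}{2} - \frac{3}{2}\right)^n.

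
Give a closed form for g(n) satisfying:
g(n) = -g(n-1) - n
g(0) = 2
First-order linear with linear forcing.
Homogeneous solution: g_h(n) = A·(-1)^n.
Try particular g_p(n) = pn + q. Substituting:
  pn + q = -(p(n-1) + q) - n.
Matching the n-coefficient: p = -p - 1 ⇒ p = - \frac{1}{2}.
Matching constants: q = p - q ⇒ q = - \frac{1}{4}.
General: g(n) = A·(-1)^n - \frac{n}{2} - \frac{1}{4}.
Apply g(0) = 2: A - \frac{1}{4} = 2 ⇒ A = \frac{9}{4}.
So g(n) = \frac{9 \left(-1\right)^{n}}{4} - \frac{n}{2} - \frac{1}{4}.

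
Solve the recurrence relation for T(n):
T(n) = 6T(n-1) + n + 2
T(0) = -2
First-order linear with linear forcing.
Homogeneous solution: T_h(n) = A·(6)^n.
Try particular T_p(n) = pn + q. Substituting:
  pn + q = 6(p(n-1) + q) + n + 2.
Matching the n-coefficient: p = 6p + 1 ⇒ p = - \frac{1}{5}.
Matching constants: q = -6p + 6q + 2 ⇒ q = - \frac{16}{25}.
General: T(n) = A·(6)^n - \frac{n}{5} - \frac{16}{25}.
Apply T(0) = -2: A - \frac{16}{25} = -2 ⇒ A = - \frac{34}{25}.
So T(n) = - \frac{34 \cdot 6^{n}}{25} - \frac{n}{5} - \frac{16}{25}.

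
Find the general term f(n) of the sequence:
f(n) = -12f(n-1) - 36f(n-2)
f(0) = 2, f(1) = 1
Characteristic equation: x² + 12x + 36 = 0, which is (x - (-6))².
Repeated root r = -6.
General solution: f(n) = (A + Bn)·(-6)^n.
From f(0) = 2: A = 2.
From f(1) = 1: (A + B)·(-6) = 1 ⇒ B = - \frac{13}{6}.
So f(n) = \left(2 - \frac{13 n}{6}\right) \cdot (-6)^n.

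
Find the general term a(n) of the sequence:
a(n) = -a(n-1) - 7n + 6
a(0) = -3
First-order linear with linear forcing.
Homogeneous solution: a_h(n) = A·(-1)^n.
Try particular a_p(n) = pn + q. Substituting:
  pn + q = -(p(n-1) + q) - 7n + 6.
Matching the n-coefficient: p = -p - 7 ⇒ p = - \frac{7}{2}.
Matching constants: q = p - q + 6 ⇒ q = \frac{5}{4}.
General: a(n) = A·(-1)^n - \frac{7 n}{2} + \frac{5}{4}.
Apply a(0) = -3: A + \frac{5}{4} = -3 ⇒ A = - \frac{17}{4}.
So a(n) = - \frac{17 \left(-1\right)^{n}}{4} - \frac{7 n}{2} + \frac{5}{4}.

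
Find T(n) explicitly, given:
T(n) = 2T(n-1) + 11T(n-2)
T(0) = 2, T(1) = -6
Characteristic equation: x² - 2x - 11 = 0.
Discriminant Δ = (2)² + 4·(11) = 48.
Roots r₁,₂ = (2 ± √48)/2, so r₁ = 1 + 2 \sqrt{3}, r₂ = 1 - 2 \sqrt{3}.
General solution: T(n) = A·r₁^n + B·r₂^n.
From the initial conditions, A + B = 2 and r₁A + r₂B = -6.
Since r₁ - r₂ = √48: A = (-6 - (2)r₂)/√48 = 1 - \frac{2 \sqrt{3}}{3}, and B = 2 - A = 1 + \frac{2 \sqrt{3}}{3}.
So T(n) = \left(1 - \frac{2 \sqrt{3}}{3}\right)\left(1 + 2 \sqrt{3}\right)^n + \left(1 + \frac{2 \sqrt{3}}{3}\right)\left(1 - 2 \sqrt{3}\right)^n.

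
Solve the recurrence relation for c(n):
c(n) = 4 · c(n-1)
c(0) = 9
Pure geometric recurrence with ratio 4.
By induction c(n) = c(0) · (4)^n = 9 \cdot 4^{n}.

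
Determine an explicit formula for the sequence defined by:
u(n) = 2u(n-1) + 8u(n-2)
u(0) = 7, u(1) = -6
Characteristic equation: x² - 2x - 8 = 0, which factors as (x - (-2))(x - (4)) = 0.
Roots r₁ = -2, r₂ = 4 (distinct).
General solution: u(n) = A·(-2)^n + B·(4)^n.
From u(0) = 7: A + B = 7.
From u(1) = -6: -2A + 4B = -6.
Solving: A = \frac{17}{3}, B = \frac{4}{3}.
So u(n) = \frac{17 \left(-2\right)^{n}}{3} + \frac{4 \cdot 4^{n}}{3}.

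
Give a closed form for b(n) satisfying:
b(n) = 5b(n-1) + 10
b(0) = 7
First-order linear non-homogeneous.
Homogeneous solution: b_h(n) = A·(5)^n.
Try constant particular solution b_p = K: K = 5K + 10 ⇒ K = - \frac{5}{2}.
General: b(n) = A·(5)^n - \frac{5}{2}.
Apply b(0) = 7: A - \frac{5}{2} = 7 ⇒ A = \frac{19}{2}.
So b(n) = \frac{19 \cdot 5^{n}}{2} - \frac{5}{2}.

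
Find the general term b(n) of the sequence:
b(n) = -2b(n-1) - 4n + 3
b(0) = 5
First-order linear with linear forcing.
Homogeneous solution: b_h(n) = A·(-2)^n.
Try particular b_p(n) = pn + q. Substituting:
  pn + q = -2(p(n-1) + q) - 4n + 3.
Matching the n-coefficient: p = -2p - 4 ⇒ p = - \frac{4}{3}.
Matching constants: q = 2p - 2q + 3 ⇒ q = \frac{1}{9}.
General: b(n) = A·(-2)^n - \frac{4 n}{3} + \frac{1}{9}.
Apply b(0) = 5: A + \frac{1}{9} = 5 ⇒ A = \frac{44}{9}.
So b(n) = \frac{44 \left(-2\right)^{n}}{9} - \frac{4 n}{3} + \frac{1}{9}.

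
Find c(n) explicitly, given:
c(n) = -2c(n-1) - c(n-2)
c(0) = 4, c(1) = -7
Characteristic equation: x² + 2x + 1 = 0, which is (x - (-1))².
Repeated root r = -1.
General solution: c(n) = (A + Bn)·(-1)^n.
From c(0) = 4: A = 4.
From c(1) = -7: (A + B)·(-1) = -7 ⇒ B = 3.
So c(n) = \left(3 n + 4\right) \cdot (-1)^n.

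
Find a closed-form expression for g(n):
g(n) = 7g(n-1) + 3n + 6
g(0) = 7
First-order linear with linear forcing.
Homogeneous solution: g_h(n) = A·(7)^n.
Try particular g_p(n) = pn + q. Substituting:
  pn + q = 7(p(n-1) + q) + 3n + 6.
Matching the n-coefficient: p = 7p + 3 ⇒ p = - \frac{1}{2}.
Matching constants: q = -7p + 7q + 6 ⇒ q = - \frac{19}{12}.
General: g(n) = A·(7)^n - \frac{n}{2} - \frac{19}{12}.
Apply g(0) = 7: A - \frac{19}{12} = 7 ⇒ A = \frac{103}{12}.
So g(n) = \frac{103 \cdot 7^{n}}{12} - \frac{n}{2} - \frac{19}{12}.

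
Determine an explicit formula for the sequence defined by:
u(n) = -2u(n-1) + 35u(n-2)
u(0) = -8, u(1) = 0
Characteristic equation: x² + 2x - 35 = 0, which factors as (x - (-7))(x - (5)) = 0.
Roots r₁ = -7, r₂ = 5 (distinct).
General solution: u(n) = A·(-7)^n + B·(5)^n.
From u(0) = -8: A + B = -8.
From u(1) = 0: -7A + 5B = 0.
Solving: A = - \frac{10}{3}, B = - \frac{14}{3}.
So u(n) = - \frac{10 \left(-7\right)^{n}}{3} - \frac{14 \cdot 5^{n}}{3}.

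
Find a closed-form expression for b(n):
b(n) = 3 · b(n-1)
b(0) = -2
Pure geometric recurrence with ratio 3.
By induction b(n) = b(0) · (3)^n = - 2 \cdot 3^{n}.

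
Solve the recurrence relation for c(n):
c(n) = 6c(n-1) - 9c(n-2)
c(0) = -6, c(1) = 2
Characteristic equation: x² - 6x + 9 = 0, which is (x - (3))².
Repeated root r = 3.
General solution: c(n) = (A + Bn)·(3)^n.
From c(0) = -6: A = -6.
From c(1) = 2: (A + B)·(3) = 2 ⇒ B = \frac{20}{3}.
So c(n) = \left(\frac{20 n}{3} - 6\right) \cdot (3)^n.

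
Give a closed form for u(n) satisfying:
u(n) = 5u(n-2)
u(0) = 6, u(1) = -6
Characteristic equation: x² - 5 = 0.
Discriminant Δ = (0)² + 4·(5) = 20.
Roots r₁,₂ = (0 ± √20)/2, so r₁ = \sqrt{5}, r₂ = - \sqrt{5}.
General solution: u(n) = A·r₁^n + B·r₂^n.
From the initial conditions, A + B = 6 and r₁A + r₂B = -6.
Since r₁ - r₂ = √20: A = (-6 - (6)r₂)/√20 = 3 - \frac{3 \sqrt{5}}{5}, and B = 6 - A = \frac{3 \sqrt{5}}{5} + 3.
So u(n) = \left(3 - \frac{3 \sqrt{5}}{5}\right)\left(\sqrt{5}\right)^n + \left(\frac{3 \sqrt{5}}{5} + 3\right)\left(- \sqrt{5}\right)^n.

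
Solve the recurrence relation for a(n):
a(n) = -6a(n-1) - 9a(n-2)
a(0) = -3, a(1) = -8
Characteristic equation: x² + 6x + 9 = 0, which is (x - (-3))².
Repeated root r = -3.
General solution: a(n) = (A + Bn)·(-3)^n.
From a(0) = -3: A = -3.
From a(1) = -8: (A + B)·(-3) = -8 ⇒ B = \frac{17}{3}.
So a(n) = \left(\frac{17 n}{3} - 3\right) \cdot (-3)^n.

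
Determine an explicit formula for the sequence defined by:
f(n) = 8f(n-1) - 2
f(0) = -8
First-order linear non-homogeneous.
Homogeneous solution: f_h(n) = A·(8)^n.
Try constant particular solution f_p = K: K = 8K - 2 ⇒ K = \frac{2}{7}.
General: f(n) = A·(8)^n + \frac{2}{7}.
Apply f(0) = -8: A + \frac{2}{7} = -8 ⇒ A = - \frac{58}{7}.
So f(n) = \frac{2}{7} - \frac{58 \cdot 8^{n}}{7}.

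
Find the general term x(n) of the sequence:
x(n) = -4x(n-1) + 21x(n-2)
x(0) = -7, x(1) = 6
Characteristic equation: x² + 4x - 21 = 0, which factors as (x - (-7))(x - (3)) = 0.
Roots r₁ = -7, r₂ = 3 (distinct).
General solution: x(n) = A·(-7)^n + B·(3)^n.
From x(0) = -7: A + B = -7.
From x(1) = 6: -7A + 3B = 6.
Solving: A = - \frac{27}{10}, B = - \frac{43}{10}.
So x(n) = - \frac{27 \left(-7\right)^{n}}{10} - \frac{43 \cdot 3^{n}}{10}.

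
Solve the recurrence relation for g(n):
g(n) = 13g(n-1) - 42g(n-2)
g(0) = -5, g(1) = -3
Characteristic equation: x² - 13x + 42 = 0, which factors as (x - (6))(x - (7)) = 0.
Roots r₁ = 6, r₂ = 7 (distinct).
General solution: g(n) = A·(6)^n + B·(7)^n.
From g(0) = -5: A + B = -5.
From g(1) = -3: 6A + 7B = -3.
Solving: A = -32, B = 27.
So g(n) = - 32 \cdot 6^{n} + 27 \cdot 7^{n}.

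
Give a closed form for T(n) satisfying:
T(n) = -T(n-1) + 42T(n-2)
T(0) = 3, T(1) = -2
Characteristic equation: x² + x - 42 = 0, which factors as (x - (-7))(x - (6)) = 0.
Roots r₁ = -7, r₂ = 6 (distinct).
General solution: T(n) = A·(-7)^n + B·(6)^n.
From T(0) = 3: A + B = 3.
From T(1) = -2: -7A + 6B = -2.
Solving: A = \frac{20}{13}, B = \frac{19}{13}.
So T(n) = \frac{20 \left(-7\right)^{n}}{13} + \frac{19 \cdot 6^{n}}{13}.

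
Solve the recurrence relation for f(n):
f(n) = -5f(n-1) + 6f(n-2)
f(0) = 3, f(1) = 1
Characteristic equation: x² + 5x - 6 = 0, which factors as (x - (-6))(x - (1)) = 0.
Roots r₁ = -6, r₂ = 1 (distinct).
General solution: f(n) = A·(-6)^n + B·(1)^n.
From f(0) = 3: A + B = 3.
From f(1) = 1: -6A + B = 1.
Solving: A = \frac{2}{7}, B = \frac{19}{7}.
So f(n) = \frac{2 \left(-6\right)^{n}}{7} + \frac{19}{7}.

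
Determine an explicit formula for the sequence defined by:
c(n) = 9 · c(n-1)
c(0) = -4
Pure geometric recurrence with ratio 9.
By induction c(n) = c(0) · (9)^n = - 4 \cdot 9^{n}.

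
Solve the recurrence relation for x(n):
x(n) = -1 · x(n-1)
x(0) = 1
Pure geometric recurrence with ratio -1.
By induction x(n) = x(0) · (-1)^n = \left(-1\right)^{n}.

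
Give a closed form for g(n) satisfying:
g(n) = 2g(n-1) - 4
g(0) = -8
First-order linear non-homogeneous.
Homogeneous solution: g_h(n) = A·(2)^n.
Try constant particular solution g_p = K: K = 2K - 4 ⇒ K = 4.
General: g(n) = A·(2)^n + 4.
Apply g(0) = -8: A + 4 = -8 ⇒ A = -12.
So g(n) = 4 - 12 \cdot 2^{n}.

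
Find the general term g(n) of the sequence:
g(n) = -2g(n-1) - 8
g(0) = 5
First-order linear non-homogeneous.
Homogeneous solution: g_h(n) = A·(-2)^n.
Try constant particular solution g_p = K: K = -2K - 8 ⇒ K = - \frac{8}{3}.
General: g(n) = A·(-2)^n - \frac{8}{3}.
Apply g(0) = 5: A - \frac{8}{3} = 5 ⇒ A = \frac{23}{3}.
So g(n) = \frac{23 \left(-2\right)^{n}}{3} - \frac{8}{3}.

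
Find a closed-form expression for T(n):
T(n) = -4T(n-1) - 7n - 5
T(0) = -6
First-order linear with linear forcing.
Homogeneous solution: T_h(n) = A·(-4)^n.
Try particular T_p(n) = pn + q. Substituting:
  pn + q = -4(p(n-1) + q) - 7n - 5.
Matching the n-coefficient: p = -4p - 7 ⇒ p = - \frac{7}{5}.
Matching constants: q = 4p - 4q - 5 ⇒ q = - \frac{53}{25}.
General: T(n) = A·(-4)^n - \frac{7 n}{5} - \frac{53}{25}.
Apply T(0) = -6: A - \frac{53}{25} = -6 ⇒ A = - \frac{97}{25}.
So T(n) = - \frac{97 \left(-4\right)^{n}}{25} - \frac{7 n}{5} - \frac{53}{25}.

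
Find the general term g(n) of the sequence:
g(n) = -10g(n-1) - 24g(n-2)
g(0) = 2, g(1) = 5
Characteristic equation: x² + 10x + 24 = 0, which factors as (x - (-6))(x - (-4)) = 0.
Roots r₁ = -6, r₂ = -4 (distinct).
General solution: g(n) = A·(-6)^n + B·(-4)^n.
From g(0) = 2: A + B = 2.
From g(1) = 5: -6A - 4B = 5.
Solving: A = - \frac{13}{2}, B = \frac{17}{2}.
So g(n) = \frac{17 \left(-4\right)^{n}}{2} - \frac{13 \left(-6\right)^{n}}{2}.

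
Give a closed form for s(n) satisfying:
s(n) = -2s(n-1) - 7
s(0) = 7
First-order linear non-homogeneous.
Homogeneous solution: s_h(n) = A·(-2)^n.
Try constant particular solution s_p = K: K = -2K - 7 ⇒ K = - \frac{7}{3}.
General: s(n) = A·(-2)^n - \frac{7}{3}.
Apply s(0) = 7: A - \frac{7}{3} = 7 ⇒ A = \frac{28}{3}.
So s(n) = \frac{28 \left(-2\right)^{n}}{3} - \frac{7}{3}.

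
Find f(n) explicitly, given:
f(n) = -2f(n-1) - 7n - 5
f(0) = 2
First-order linear with linear forcing.
Homogeneous solution: f_h(n) = A·(-2)^n.
Try particular f_p(n) = pn + q. Substituting:
  pn + q = -2(p(n-1) + q) - 7n - 5.
Matching the n-coefficient: p = -2p - 7 ⇒ p = - \frac{7}{3}.
Matching constants: q = 2p - 2q - 5 ⇒ q = - \frac{29}{9}.
General: f(n) = A·(-2)^n - \frac{7 n}{3} - \frac{29}{9}.
Apply f(0) = 2: A - \frac{29}{9} = 2 ⇒ A = \frac{47}{9}.
So f(n) = \frac{47 \left(-2\right)^{n}}{9} - \frac{7 n}{3} - \frac{29}{9}.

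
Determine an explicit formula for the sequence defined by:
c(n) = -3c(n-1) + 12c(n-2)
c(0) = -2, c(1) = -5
Characteristic equation: x² + 3x - 12 = 0.
Discriminant Δ = (-3)² + 4·(12) = 57.
Roots r₁,₂ = (-3 ± √57)/2, so r₁ = - \frac{3}{2} + \frac{\sqrt{57}}{2}, r₂ = - \frac{\sqrt{57}}{2} - \frac{3}{2}.
General solution: c(n) = A·r₁^n + B·r₂^n.
From the initial conditions, A + B = -2 and r₁A + r₂B = -5.
Since r₁ - r₂ = √57: A = (-5 - (-2)r₂)/√57 = - \frac{8 \sqrt{57}}{57} - 1, and B = -2 - A = -1 + \frac{8 \sqrt{57}}{57}.
So c(n) = \left(- \frac{8 \sqrt{57}}{57} - 1\right)\left(- \frac{3}{2} + \frac{\sqrt{57}}{2}\right)^n + \left(-1 + \frac{8 \sqrt{57}}{57}\right)\left(- \frac{\sqrt{57}}{2} - \frac{3}{2}\right)^n.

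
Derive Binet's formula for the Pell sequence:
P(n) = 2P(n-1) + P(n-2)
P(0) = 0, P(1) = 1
This is the Pell sequence.
Characteristic equation: x² - 2x - 1 = 0; roots r₁ = 1 + \sqrt{2}, r₂ = 1 - \sqrt{2}.
General: P(n) = A·r₁^n + B·r₂^n. Solving with P(0)=0, P(1)=1 gives A = \frac{\sqrt{2}}{4}, B = - \frac{\sqrt{2}}{4}.
So P(n) = \frac{\sqrt{2} \left(- \left(1 - \sqrt{2}\right)^{n} + \left(1 + \sqrt{2}\right)^{n}\right)}{4}.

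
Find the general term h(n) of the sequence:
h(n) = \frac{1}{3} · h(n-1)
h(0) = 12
Pure geometric recurrence with ratio \frac{1}{3}.
By induction h(n) = h(0) · (\frac{1}{3})^n = 12 \cdot 3^{- n}.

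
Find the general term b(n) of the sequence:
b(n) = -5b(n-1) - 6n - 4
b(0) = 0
First-order linear with linear forcing.
Homogeneous solution: b_h(n) = A·(-5)^n.
Try particular b_p(n) = pn + q. Substituting:
  pn + q = -5(p(n-1) + q) - 6n - 4.
Matching the n-coefficient: p = -5p - 6 ⇒ p = -1.
Matching constants: q = 5p - 5q - 4 ⇒ q = - \frac{3}{2}.
General: b(n) = A·(-5)^n - n - \frac{3}{2}.
Apply b(0) = 0: A - \frac{3}{2} = 0 ⇒ A = \frac{3}{2}.
So b(n) = \frac{3 \left(-5\right)^{n}}{2} - n - \frac{3}{2}.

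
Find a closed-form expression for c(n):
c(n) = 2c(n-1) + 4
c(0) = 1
First-order linear non-homogeneous.
Homogeneous solution: c_h(n) = A·(2)^n.
Try constant particular solution c_p = K: K = 2K + 4 ⇒ K = -4.
General: c(n) = A·(2)^n - 4.
Apply c(0) = 1: A - 4 = 1 ⇒ A = 5.
So c(n) = 5 \cdot 2^{n} - 4.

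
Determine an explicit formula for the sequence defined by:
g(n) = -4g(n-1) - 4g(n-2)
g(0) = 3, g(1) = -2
Characteristic equation: x² + 4x + 4 = 0, which is (x - (-2))².
Repeated root r = -2.
General solution: g(n) = (A + Bn)·(-2)^n.
From g(0) = 3: A = 3.
From g(1) = -2: (A + B)·(-2) = -2 ⇒ B = -2.
So g(n) = \left(3 - 2 n\right) \cdot (-2)^n.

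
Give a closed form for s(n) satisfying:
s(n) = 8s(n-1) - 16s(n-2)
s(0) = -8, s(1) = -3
Characteristic equation: x² - 8x + 16 = 0, which is (x - (4))².
Repeated root r = 4.
General solution: s(n) = (A + Bn)·(4)^n.
From s(0) = -8: A = -8.
From s(1) = -3: (A + B)·(4) = -3 ⇒ B = \frac{29}{4}.
So s(n) = \left(\frac{29 n}{4} - 8\right) \cdot (4)^n.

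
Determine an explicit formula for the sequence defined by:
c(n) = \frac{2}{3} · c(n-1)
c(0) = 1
Pure geometric recurrence with ratio \frac{2}{3}.
By induction c(n) = c(0) · (\frac{2}{3})^n = \left(\frac{2}{3}\right)^{n}.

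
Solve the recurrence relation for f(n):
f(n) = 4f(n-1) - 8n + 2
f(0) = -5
First-order linear with linear forcing.
Homogeneous solution: f_h(n) = A·(4)^n.
Try particular f_p(n) = pn + q. Substituting:
  pn + q = 4(p(n-1) + q) - 8n + 2.
Matching the n-coefficient: p = 4p - 8 ⇒ p = \frac{8}{3}.
Matching constants: q = -4p + 4q + 2 ⇒ q = \frac{26}{9}.
General: f(n) = A·(4)^n + \frac{8 n}{3} + \frac{26}{9}.
Apply f(0) = -5: A + \frac{26}{9} = -5 ⇒ A = - \frac{71}{9}.
So f(n) = - \frac{71 \cdot 4^{n}}{9} + \frac{8 n}{3} + \frac{26}{9}.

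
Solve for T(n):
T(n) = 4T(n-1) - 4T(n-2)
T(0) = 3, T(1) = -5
Characteristic equation: x² - 4x + 4 = 0, which is (x - (2))².
Repeated root r = 2.
General solution: T(n) = (A + Bn)·(2)^n.
From T(0) = 3: A = 3.
From T(1) = -5: (A + B)·(2) = -5 ⇒ B = - \frac{11}{2}.
So T(n) = \left(3 - \frac{11 n}{2}\right) \cdot (2)^n.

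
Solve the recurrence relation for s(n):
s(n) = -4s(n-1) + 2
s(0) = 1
First-order linear non-homogeneous.
Homogeneous solution: s_h(n) = A·(-4)^n.
Try constant particular solution s_p = K: K = -4K + 2 ⇒ K = \frac{2}{5}.
General: s(n) = A·(-4)^n + \frac{2}{5}.
Apply s(0) = 1: A + \frac{2}{5} = 1 ⇒ A = \frac{3}{5}.
So s(n) = \frac{3 \left(-4\right)^{n}}{5} + \frac{2}{5}.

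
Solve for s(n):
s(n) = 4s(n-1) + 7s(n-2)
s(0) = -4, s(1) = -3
Characteristic equation: x² - 4x - 7 = 0.
Discriminant Δ = (4)² + 4·(7) = 44.
Roots r₁,₂ = (4 ± √44)/2, so r₁ = 2 + \sqrt{11}, r₂ = 2 - \sqrt{11}.
General solution: s(n) = A·r₁^n + B·r₂^n.
From the initial conditions, A + B = -4 and r₁A + r₂B = -3.
Since r₁ - r₂ = √44: A = (-3 - (-4)r₂)/√44 = -2 + \frac{5 \sqrt{11}}{22}, and B = -4 - A = -2 - \frac{5 \sqrt{11}}{22}.
So s(n) = \left(-2 + \frac{5 \sqrt{11}}{22}\right)\left(2 + \sqrt{11}\right)^n + \left(-2 - \frac{5 \sqrt{11}}{22}\right)\left(2 - \sqrt{11}\right)^n.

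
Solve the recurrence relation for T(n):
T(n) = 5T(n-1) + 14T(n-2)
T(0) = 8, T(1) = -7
Characteristic equation: x² - 5x - 14 = 0, which factors as (x - (-2))(x - (7)) = 0.
Roots r₁ = -2, r₂ = 7 (distinct).
General solution: T(n) = A·(-2)^n + B·(7)^n.
From T(0) = 8: A + B = 8.
From T(1) = -7: -2A + 7B = -7.
Solving: A = 7, B = 1.
So T(n) = 7 \left(-2\right)^{n} + 7^{n}.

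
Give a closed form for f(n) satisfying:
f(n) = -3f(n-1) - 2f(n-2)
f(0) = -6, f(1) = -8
Characteristic equation: x² + 3x + 2 = 0, which factors as (x - (-1))(x - (-2)) = 0.
Roots r₁ = -1, r₂ = -2 (distinct).
General solution: f(n) = A·(-1)^n + B·(-2)^n.
From f(0) = -6: A + B = -6.
From f(1) = -8: -A - 2B = -8.
Solving: A = -20, B = 14.
So f(n) = - 20 \left(-1\right)^{n} + 14 \left(-2\right)^{n}.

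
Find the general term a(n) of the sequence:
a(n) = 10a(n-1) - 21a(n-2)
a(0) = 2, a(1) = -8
Characteristic equation: x² - 10x + 21 = 0, which factors as (x - (7))(x - (3)) = 0.
Roots r₁ = 7, r₂ = 3 (distinct).
General solution: a(n) = A·(7)^n + B·(3)^n.
From a(0) = 2: A + B = 2.
From a(1) = -8: 7A + 3B = -8.
Solving: A = - \frac{7}{2}, B = \frac{11}{2}.
So a(n) = \frac{11 \cdot 3^{n}}{2} - \frac{7 \cdot 7^{n}}{2}.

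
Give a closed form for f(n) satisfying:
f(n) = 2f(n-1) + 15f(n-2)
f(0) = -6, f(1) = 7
Characteristic equation: x² - 2x - 15 = 0, which factors as (x - (5))(x - (-3)) = 0.
Roots r₁ = 5, r₂ = -3 (distinct).
General solution: f(n) = A·(5)^n + B·(-3)^n.
From f(0) = -6: A + B = -6.
From f(1) = 7: 5A - 3B = 7.
Solving: A = - \frac{11}{8}, B = - \frac{37}{8}.
So f(n) = - \frac{37 \left(-3\right)^{n}}{8} - \frac{11 \cdot 5^{n}}{8}.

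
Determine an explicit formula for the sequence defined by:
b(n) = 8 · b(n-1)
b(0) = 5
Pure geometric recurrence with ratio 8.
By induction b(n) = b(0) · (8)^n = 5 \cdot 8^{n}.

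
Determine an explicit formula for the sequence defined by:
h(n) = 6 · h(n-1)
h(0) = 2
Pure geometric recurrence with ratio 6.
By induction h(n) = h(0) · (6)^n = 2 \cdot 6^{n}.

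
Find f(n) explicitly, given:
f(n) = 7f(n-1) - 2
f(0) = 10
First-order linear non-homogeneous.
Homogeneous solution: f_h(n) = A·(7)^n.
Try constant particular solution f_p = K: K = 7K - 2 ⇒ K = \frac{1}{3}.
General: f(n) = A·(7)^n + \frac{1}{3}.
Apply f(0) = 10: A + \frac{1}{3} = 10 ⇒ A = \frac{29}{3}.
So f(n) = \frac{29 \cdot 7^{n}}{3} + \frac{1}{3}.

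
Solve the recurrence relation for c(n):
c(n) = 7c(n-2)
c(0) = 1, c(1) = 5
Characteristic equation: x² - 7 = 0.
Discriminant Δ = (0)² + 4·(7) = 28.
Roots r₁,₂ = (0 ± √28)/2, so r₁ = \sqrt{7}, r₂ = - \sqrt{7}.
General solution: c(n) = A·r₁^n + B·r₂^n.
From the initial conditions, A + B = 1 and r₁A + r₂B = 5.
Since r₁ - r₂ = √28: A = (5 - (1)r₂)/√28 = \frac{1}{2} + \frac{5 \sqrt{7}}{14}, and B = 1 - A = \frac{1}{2} - \frac{5 \sqrt{7}}{14}.
So c(n) = \left(\frac{1}{2} + \frac{5 \sqrt{7}}{14}\right)\left(\sqrt{7}\right)^n + \left(\frac{1}{2} - \frac{5 \sqrt{7}}{14}\right)\left(- \sqrt{7}\right)^n.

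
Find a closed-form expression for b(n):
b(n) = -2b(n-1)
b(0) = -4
This is a homogeneous first-order recurrence with ratio -2.
By induction b(n) = b(0) · (-2)^n = - 4 \left(-2\right)^{n}.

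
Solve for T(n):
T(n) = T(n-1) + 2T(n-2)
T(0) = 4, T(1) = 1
Characteristic equation: x² - x - 2 = 0, which factors as (x - (2))(x - (-1)) = 0.
Roots r₁ = 2, r₂ = -1 (distinct).
General solution: T(n) = A·(2)^n + B·(-1)^n.
From T(0) = 4: A + B = 4.
From T(1) = 1: 2A - B = 1.
Solving: A = \frac{5}{3}, B = \frac{7}{3}.
So T(n) = \frac{7 \left(-1\right)^{n}}{3} + \frac{5 \cdot 2^{n}}{3}.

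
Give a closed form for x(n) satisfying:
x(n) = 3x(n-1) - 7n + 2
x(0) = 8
First-order linear with linear forcing.
Homogeneous solution: x_h(n) = A·(3)^n.
Try particular x_p(n) = pn + q. Substituting:
  pn + q = 3(p(n-1) + q) - 7n + 2.
Matching the n-coefficient: p = 3p - 7 ⇒ p = \frac{7}{2}.
Matching constants: q = -3p + 3q + 2 ⇒ q = \frac{17}{4}.
General: x(n) = A·(3)^n + \frac{7 n}{2} + \frac{17}{4}.
Apply x(0) = 8: A + \frac{17}{4} = 8 ⇒ A = \frac{15}{4}.
So x(n) = \frac{15 \cdot 3^{n}}{4} + \frac{7 n}{2} + \frac{17}{4}.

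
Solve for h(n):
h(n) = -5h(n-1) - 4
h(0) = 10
First-order linear non-homogeneous.
Homogeneous solution: h_h(n) = A·(-5)^n.
Try constant particular solution h_p = K: K = -5K - 4 ⇒ K = - \frac{2}{3}.
General: h(n) = A·(-5)^n - \frac{2}{3}.
Apply h(0) = 10: A - \frac{2}{3} = 10 ⇒ A = \frac{32}{3}.
So h(n) = \frac{32 \left(-5\right)^{n}}{3} - \frac{2}{3}.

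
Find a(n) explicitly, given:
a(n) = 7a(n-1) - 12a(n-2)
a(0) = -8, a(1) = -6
Characteristic equation: x² - 7x + 12 = 0, which factors as (x - (4))(x - (3)) = 0.
Roots r₁ = 4, r₂ = 3 (distinct).
General solution: a(n) = A·(4)^n + B·(3)^n.
From a(0) = -8: A + B = -8.
From a(1) = -6: 4A + 3B = -6.
Solving: A = 18, B = -26.
So a(n) = - 26 \cdot 3^{n} + 18 \cdot 4^{n}.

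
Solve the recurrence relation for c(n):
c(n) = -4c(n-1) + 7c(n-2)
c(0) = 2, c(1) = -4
Characteristic equation: x² + 4x - 7 = 0.
Discriminant Δ = (-4)² + 4·(7) = 44.
Roots r₁,₂ = (-4 ± √44)/2, so r₁ = -2 + \sqrt{11}, r₂ = - \sqrt{11} - 2.
General solution: c(n) = A·r₁^n + B·r₂^n.
From the initial conditions, A + B = 2 and r₁A + r₂B = -4.
Since r₁ - r₂ = √44: A = (-4 - (2)r₂)/√44 = 1, and B = 2 - A = 1.
So c(n) = \left(1\right)\left(-2 + \sqrt{11}\right)^n + \left(1\right)\left(- \sqrt{11} - 2\right)^n.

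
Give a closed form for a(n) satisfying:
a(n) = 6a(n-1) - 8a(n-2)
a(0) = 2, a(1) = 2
Characteristic equation: x² - 6x + 8 = 0, which factors as (x - (4))(x - (2)) = 0.
Roots r₁ = 4, r₂ = 2 (distinct).
General solution: a(n) = A·(4)^n + B·(2)^n.
From a(0) = 2: A + B = 2.
From a(1) = 2: 4A + 2B = 2.
Solving: A = -1, B = 3.
So a(n) = 3 \cdot 2^{n} - 4^{n}.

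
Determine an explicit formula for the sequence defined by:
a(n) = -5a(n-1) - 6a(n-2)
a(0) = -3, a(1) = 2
Characteristic equation: x² + 5x + 6 = 0, which factors as (x - (-2))(x - (-3)) = 0.
Roots r₁ = -2, r₂ = -3 (distinct).
General solution: a(n) = A·(-2)^n + B·(-3)^n.
From a(0) = -3: A + B = -3.
From a(1) = 2: -2A - 3B = 2.
Solving: A = -7, B = 4.
So a(n) = - 7 \left(-2\right)^{n} + 4 \left(-3\right)^{n}.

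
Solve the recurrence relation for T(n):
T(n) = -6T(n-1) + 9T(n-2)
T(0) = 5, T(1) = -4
Characteristic equation: x² + 6x - 9 = 0.
Discriminant Δ = (-6)² + 4·(9) = 72.
Roots r₁,₂ = (-6 ± √72)/2, so r₁ = -3 + 3 \sqrt{2}, r₂ = - 3 \sqrt{2} - 3.
General solution: T(n) = A·r₁^n + B·r₂^n.
From the initial conditions, A + B = 5 and r₁A + r₂B = -4.
Since r₁ - r₂ = √72: A = (-4 - (5)r₂)/√72 = \frac{11 \sqrt{2}}{12} + \frac{5}{2}, and B = 5 - A = \frac{5}{2} - \frac{11 \sqrt{2}}{12}.
So T(n) = \left(\frac{11 \sqrt{2}}{12} + \frac{5}{2}\right)\left(-3 + 3 \sqrt{2}\right)^n + \left(\frac{5}{2} - \frac{11 \sqrt{2}}{12}\right)\left(- 3 \sqrt{2} - 3\right)^n.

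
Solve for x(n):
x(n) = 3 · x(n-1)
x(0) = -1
Pure geometric recurrence with ratio 3.
By induction x(n) = x(0) · (3)^n = - 3^{n}.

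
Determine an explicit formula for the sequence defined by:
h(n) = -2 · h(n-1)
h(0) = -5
Pure geometric recurrence with ratio -2.
By induction h(n) = h(0) · (-2)^n = - 5 \left(-2\right)^{n}.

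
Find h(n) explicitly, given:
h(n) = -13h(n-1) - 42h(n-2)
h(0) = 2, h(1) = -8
Characteristic equation: x² + 13x + 42 = 0, which factors as (x - (-6))(x - (-7)) = 0.
Roots r₁ = -6, r₂ = -7 (distinct).
General solution: h(n) = A·(-6)^n + B·(-7)^n.
From h(0) = 2: A + B = 2.
From h(1) = -8: -6A - 7B = -8.
Solving: A = 6, B = -4.
So h(n) = 6 \left(-6\right)^{n} - 4 \left(-7\right)^{n}.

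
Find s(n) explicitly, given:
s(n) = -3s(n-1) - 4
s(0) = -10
First-order linear non-homogeneous.
Homogeneous solution: s_h(n) = A·(-3)^n.
Try constant particular solution s_p = K: K = -3K - 4 ⇒ K = -1.
General: s(n) = A·(-3)^n - 1.
Apply s(0) = -10: A - 1 = -10 ⇒ A = -9.
So s(n) = - 9 \left(-3\right)^{n} - 1.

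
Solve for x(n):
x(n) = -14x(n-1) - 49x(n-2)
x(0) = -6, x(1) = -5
Characteristic equation: x² + 14x + 49 = 0, which is (x - (-7))².
Repeated root r = -7.
General solution: x(n) = (A + Bn)·(-7)^n.
From x(0) = -6: A = -6.
From x(1) = -5: (A + B)·(-7) = -5 ⇒ B = \frac{47}{7}.
So x(n) = \left(\frac{47 n}{7} - 6\right) \cdot (-7)^n.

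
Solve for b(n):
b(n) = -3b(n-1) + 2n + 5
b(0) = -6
First-order linear with linear forcing.
Homogeneous solution: b_h(n) = A·(-3)^n.
Try particular b_p(n) = pn + q. Substituting:
  pn + q = -3(p(n-1) + q) + 2n + 5.
Matching the n-coefficient: p = -3p + 2 ⇒ p = \frac{1}{2}.
Matching constants: q = 3p - 3q + 5 ⇒ q = \frac{13}{8}.
General: b(n) = A·(-3)^n + \frac{n}{2} + \frac{13}{8}.
Apply b(0) = -6: A + \frac{13}{8} = -6 ⇒ A = - \frac{61}{8}.
So b(n) = - \frac{61 \left(-3\right)^{n}}{8} + \frac{n}{2} + \frac{13}{8}.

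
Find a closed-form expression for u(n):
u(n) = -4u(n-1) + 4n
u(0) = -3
First-order linear with linear forcing.
Homogeneous solution: u_h(n) = A·(-4)^n.
Try particular u_p(n) = pn + q. Substituting:
  pn + q = -4(p(n-1) + q) + 4n.
Matching the n-coefficient: p = -4p + 4 ⇒ p = \frac{4}{5}.
Matching constants: q = 4p - 4q ⇒ q = \frac{16}{25}.
General: u(n) = A·(-4)^n + \frac{4 n}{5} + \frac{16}{25}.
Apply u(0) = -3: A + \frac{16}{25} = -3 ⇒ A = - \frac{91}{25}.
So u(n) = - \frac{91 \left(-4\right)^{n}}{25} + \frac{4 n}{5} + \frac{16}{25}.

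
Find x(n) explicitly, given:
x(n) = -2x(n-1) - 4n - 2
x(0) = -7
First-order linear with linear forcing.
Homogeneous solution: x_h(n) = A·(-2)^n.
Try particular x_p(n) = pn + q. Substituting:
  pn + q = -2(p(n-1) + q) - 4n - 2.
Matching the n-coefficient: p = -2p - 4 ⇒ p = - \frac{4}{3}.
Matching constants: q = 2p - 2q - 2 ⇒ q = - \frac{14}{9}.
General: x(n) = A·(-2)^n - \frac{4 n}{3} - \frac{14}{9}.
Apply x(0) = -7: A - \frac{14}{9} = -7 ⇒ A = - \frac{49}{9}.
So x(n) = - \frac{49 \left(-2\right)^{n}}{9} - \frac{4 n}{3} - \frac{14}{9}.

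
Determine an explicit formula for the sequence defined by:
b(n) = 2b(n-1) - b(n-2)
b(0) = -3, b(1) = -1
Characteristic equation: x² - 2x + 1 = 0, which is (x - (1))².
Repeated root r = 1.
General solution: b(n) = (A + Bn)·(1)^n.
From b(0) = -3: A = -3.
From b(1) = -1: (A + B)·(1) = -1 ⇒ B = 2.
So b(n) = \left(2 n - 3\right) \cdot (1)^n.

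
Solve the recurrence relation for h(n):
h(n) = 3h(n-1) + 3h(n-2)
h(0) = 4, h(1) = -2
Characteristic equation: x² - 3x - 3 = 0.
Discriminant Δ = (3)² + 4·(3) = 21.
Roots r₁,₂ = (3 ± √21)/2, so r₁ = \frac{3}{2} + \frac{\sqrt{21}}{2}, r₂ = \frac{3}{2} - \frac{\sqrt{21}}{2}.
General solution: h(n) = A·r₁^n + B·r₂^n.
From the initial conditions, A + B = 4 and r₁A + r₂B = -2.
Since r₁ - r₂ = √21: A = (-2 - (4)r₂)/√21 = 2 - \frac{8 \sqrt{21}}{21}, and B = 4 - A = \frac{8 \sqrt{21}}{21} + 2.
So h(n) = \left(2 - \frac{8 \sqrt{21}}{21}\right)\left(\frac{3}{2} + \frac{\sqrt{21}}{2}\right)^n + \left(\frac{8 \sqrt{21}}{21} + 2\right)\left(\frac{3}{2} - \frac{\sqrt{21}}{2}\right)^n.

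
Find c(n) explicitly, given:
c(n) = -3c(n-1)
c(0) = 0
This is a homogeneous first-order recurrence with ratio -3.
By induction c(n) = c(0) · (-3)^n = 0.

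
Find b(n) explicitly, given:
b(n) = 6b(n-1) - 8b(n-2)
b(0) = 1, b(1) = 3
Characteristic equation: x² - 6x + 8 = 0, which factors as (x - (4))(x - (2)) = 0.
Roots r₁ = 4, r₂ = 2 (distinct).
General solution: b(n) = A·(4)^n + B·(2)^n.
From b(0) = 1: A + B = 1.
From b(1) = 3: 4A + 2B = 3.
Solving: A = \frac{1}{2}, B = \frac{1}{2}.
So b(n) = \frac{2^{n}}{2} + \frac{4^{n}}{2}.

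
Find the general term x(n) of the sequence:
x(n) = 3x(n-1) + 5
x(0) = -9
First-order linear non-homogeneous.
Homogeneous solution: x_h(n) = A·(3)^n.
Try constant particular solution x_p = K: K = 3K + 5 ⇒ K = - \frac{5}{2}.
General: x(n) = A·(3)^n - \frac{5}{2}.
Apply x(0) = -9: A - \frac{5}{2} = -9 ⇒ A = - \frac{13}{2}.
So x(n) = - \frac{13 \cdot 3^{n}}{2} - \frac{5}{2}.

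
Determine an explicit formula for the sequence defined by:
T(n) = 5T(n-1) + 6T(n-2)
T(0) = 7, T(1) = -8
Characteristic equation: x² - 5x - 6 = 0, which factors as (x - (-1))(x - (6)) = 0.
Roots r₁ = -1, r₂ = 6 (distinct).
General solution: T(n) = A·(-1)^n + B·(6)^n.
From T(0) = 7: A + B = 7.
From T(1) = -8: -A + 6B = -8.
Solving: A = \frac{50}{7}, B = - \frac{1}{7}.
So T(n) = \frac{50 \left(-1\right)^{n}}{7} - \frac{6^{n}}{7}.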